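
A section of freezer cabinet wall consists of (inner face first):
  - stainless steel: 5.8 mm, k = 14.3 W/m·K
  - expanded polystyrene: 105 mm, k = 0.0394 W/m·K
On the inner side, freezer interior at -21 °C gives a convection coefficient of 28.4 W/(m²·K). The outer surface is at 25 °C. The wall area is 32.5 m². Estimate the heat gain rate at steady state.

Q ≈ 554 W

Using the resistance-network approach (series):
R_inner film = 1/(h_i·A) = 1/(28.4×32.5) = 0.001083 K/W
R_stainless steel = L/(kA) = 0.0058/(14.3×32.5) = 1.248×10^-5 K/W
R_expanded polystyrene = L/(kA) = 0.105/(0.0394×32.5) = 0.082 K/W
R_total = 0.0831 K/W
Q = ΔT / R_total = 46 / 0.0831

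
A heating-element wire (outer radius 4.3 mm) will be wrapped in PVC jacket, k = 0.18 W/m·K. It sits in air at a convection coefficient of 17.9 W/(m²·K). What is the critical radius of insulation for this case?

For a cylinder r_cr = k/h = 0.18/17.9
r_cr = 10.1 mm; since the bare radius (4.3 mm) is below r_cr, adding a thin layer of insulation will *increase* heat loss.

r_cr ≈ 10.1 mm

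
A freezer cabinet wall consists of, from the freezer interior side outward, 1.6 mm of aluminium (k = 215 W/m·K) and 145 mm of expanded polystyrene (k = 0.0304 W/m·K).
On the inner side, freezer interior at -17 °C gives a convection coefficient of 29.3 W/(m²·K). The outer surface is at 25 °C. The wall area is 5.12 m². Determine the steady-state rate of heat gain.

Q ≈ 44.8 W

Thermal resistances in series:
R_inner film = 1/(h_i·A) = 1/(29.3×5.12) = 0.006666 K/W
R_aluminium = L/(kA) = 0.0016/(215×5.12) = 1.453×10^-6 K/W
R_expanded polystyrene = L/(kA) = 0.145/(0.0304×5.12) = 0.9316 K/W
R_total = 0.9383 K/W
Q = ΔT / R_total = 42 / 0.9383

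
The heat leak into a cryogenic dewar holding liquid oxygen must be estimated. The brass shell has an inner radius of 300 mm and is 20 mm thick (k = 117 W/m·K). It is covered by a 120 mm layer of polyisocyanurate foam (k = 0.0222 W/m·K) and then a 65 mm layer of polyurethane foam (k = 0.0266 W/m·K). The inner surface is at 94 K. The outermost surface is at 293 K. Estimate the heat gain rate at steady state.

Spherical conduction: R = (1/r_in − 1/r_out)/(4πk) per layer; series-sum.
R_brass shell = (1/0.3 − 1/0.32)/(4π×117) = 1.417×10^-4 K/W
R_polyisocyanurate foam = (1/0.32 − 1/0.44)/(4π×0.0222) = 3.055 K/W
R_polyurethane foam = (1/0.44 − 1/0.505)/(4π×0.0266) = 0.8751 K/W
R_total = 3.93 K/W
Q = ΔT/R_total = 199/3.93

Q ≈ 50.6 W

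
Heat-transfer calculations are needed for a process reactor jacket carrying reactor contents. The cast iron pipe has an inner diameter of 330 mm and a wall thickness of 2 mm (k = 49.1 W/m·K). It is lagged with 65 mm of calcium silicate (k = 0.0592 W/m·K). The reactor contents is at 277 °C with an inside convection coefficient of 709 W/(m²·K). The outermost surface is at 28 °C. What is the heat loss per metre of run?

Cylindrical conduction, so R = ln(r₂/r₁)/(2πkL) per layer, in series:
R_inner film = 1/(h_i·2πr₁L) = 1/(709×2π×0.165×1) = 0.00136 K/W
R_cast iron pipe wall = ln(167/165)/(2π×49.1×1) = 3.905×10^-5 K/W
R_calcium silicate = ln(232/167)/(2π×0.0592×1) = 0.8838 K/W
R_total = 0.8852 K/W
Q = ΔT/R_total = 249/0.8852

q′ ≈ 281 W/m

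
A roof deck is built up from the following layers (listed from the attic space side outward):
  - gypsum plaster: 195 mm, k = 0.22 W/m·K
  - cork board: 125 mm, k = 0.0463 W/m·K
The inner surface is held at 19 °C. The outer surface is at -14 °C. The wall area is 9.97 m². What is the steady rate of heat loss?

Model the wall as resistances in series:
R_gypsum plaster = L/(kA) = 0.195/(0.22×9.97) = 0.0889 K/W
R_cork board = L/(kA) = 0.125/(0.0463×9.97) = 0.2708 K/W
R_total = 0.3597 K/W
Q = ΔT / R_total = 33 / 0.3597

Q ≈ 91.7 W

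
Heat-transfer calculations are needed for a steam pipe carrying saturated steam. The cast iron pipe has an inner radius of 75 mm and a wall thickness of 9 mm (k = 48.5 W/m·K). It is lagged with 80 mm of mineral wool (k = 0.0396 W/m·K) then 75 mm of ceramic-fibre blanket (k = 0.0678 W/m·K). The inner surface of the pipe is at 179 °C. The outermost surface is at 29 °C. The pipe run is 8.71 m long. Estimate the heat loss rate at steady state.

Q ≈ 366 W

For a radial system each layer contributes R = ln(r_out/r_in)/(2πkL); films add R = 1/(hA).
R_cast iron pipe wall = ln(84/75)/(2π×48.5×8.71) = 4.27×10^-5 K/W
R_mineral wool = ln(164/84)/(2π×0.0396×8.71) = 0.3087 K/W
R_ceramic-fibre blanket = ln(239/164)/(2π×0.0678×8.71) = 0.1015 K/W
R_total = 0.4103 K/W
Q = ΔT/R_total = 150/0.4103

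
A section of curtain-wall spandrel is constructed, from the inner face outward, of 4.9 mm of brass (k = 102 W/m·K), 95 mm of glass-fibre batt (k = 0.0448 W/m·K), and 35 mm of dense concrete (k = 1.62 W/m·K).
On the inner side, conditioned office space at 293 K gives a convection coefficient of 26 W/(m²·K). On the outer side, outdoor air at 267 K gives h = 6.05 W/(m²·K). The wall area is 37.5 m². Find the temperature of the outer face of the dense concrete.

T ≈ 269 K

Model the wall as resistances in series:
R_inner film = 1/(h_i·A) = 1/(26×37.5) = 0.001026 K/W
R_brass = L/(kA) = 0.0049/(102×37.5) = 1.281×10^-6 K/W
R_glass-fibre batt = L/(kA) = 0.095/(0.0448×37.5) = 0.05655 K/W
R_dense concrete = L/(kA) = 0.035/(1.62×37.5) = 5.761×10^-4 K/W
R_outer film = 1/(h_o·A) = 1/(6.05×37.5) = 0.004408 K/W
R_total = 0.06256 K/W;  Q = ΔT/R_total = 26/0.06256 = 415.6 W
T_interface = T_inner − Q·ΣR(inner→interface) = 293 − 416×0.05815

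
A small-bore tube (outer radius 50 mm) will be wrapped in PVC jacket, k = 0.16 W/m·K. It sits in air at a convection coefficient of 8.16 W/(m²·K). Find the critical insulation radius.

For a cylinder r_cr = k/h = 0.16/8.16
r_cr = 19.6 mm; since the bare radius (50 mm) is above r_cr, any added insulation will reduce heat loss.

r_cr ≈ 19.6 mm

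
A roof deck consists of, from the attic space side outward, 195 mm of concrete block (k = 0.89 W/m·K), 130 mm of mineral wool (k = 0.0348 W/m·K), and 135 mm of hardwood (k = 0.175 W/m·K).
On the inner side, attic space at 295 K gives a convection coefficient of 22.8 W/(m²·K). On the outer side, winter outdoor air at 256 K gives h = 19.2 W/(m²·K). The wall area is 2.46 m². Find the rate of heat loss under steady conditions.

Thermal resistances in series:
R_inner film = 1/(h_i·A) = 1/(22.8×2.46) = 0.01783 K/W
R_concrete block = L/(kA) = 0.195/(0.89×2.46) = 0.08907 K/W
R_mineral wool = L/(kA) = 0.13/(0.0348×2.46) = 1.519 K/W
R_hardwood = L/(kA) = 0.135/(0.175×2.46) = 0.3136 K/W
R_outer film = 1/(h_o·A) = 1/(19.2×2.46) = 0.02117 K/W
R_total = 1.96 K/W
Q = ΔT / R_total = 39 / 1.96

Q ≈ 19.9 W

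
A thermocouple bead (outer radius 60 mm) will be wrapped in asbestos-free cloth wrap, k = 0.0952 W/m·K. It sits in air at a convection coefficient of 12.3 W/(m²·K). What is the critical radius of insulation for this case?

r_cr ≈ 15.5 mm

For a sphere r_cr = 2k/h = 2×0.0952/12.3
r_cr = 15.5 mm; since the bare radius (60 mm) is above r_cr, any added insulation will reduce heat loss.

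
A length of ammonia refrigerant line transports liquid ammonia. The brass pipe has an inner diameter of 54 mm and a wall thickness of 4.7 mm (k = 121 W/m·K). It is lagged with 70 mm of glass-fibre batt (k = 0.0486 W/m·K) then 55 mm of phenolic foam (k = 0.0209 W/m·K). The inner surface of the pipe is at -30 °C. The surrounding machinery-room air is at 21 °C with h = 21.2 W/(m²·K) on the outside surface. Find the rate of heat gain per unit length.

q′ ≈ 7.13 W/m

Radial resistances (cylindrical: R_cond = ln(r_o/r_i)/(2πkL), R_conv = 1/(h·2πrL)):
R_brass pipe wall = ln(31.7/27)/(2π×121×1) = 2.111×10^-4 K/W
R_glass-fibre batt = ln(101.7/31.7)/(2π×0.0486×1) = 3.817 K/W
R_phenolic foam = ln(156.7/101.7)/(2π×0.0209×1) = 3.292 K/W
R_outer film = 1/(h_o·2πr_oL) = 1/(21.2×2π×0.1567×1) = 0.04791 K/W
R_total = 7.158 K/W
Q = ΔT/R_total = 51/7.158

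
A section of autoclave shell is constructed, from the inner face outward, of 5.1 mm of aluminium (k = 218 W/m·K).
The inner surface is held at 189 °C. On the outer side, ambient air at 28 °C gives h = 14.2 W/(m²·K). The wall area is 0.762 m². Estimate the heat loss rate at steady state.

Thermal resistances in series:
R_aluminium = L/(kA) = 0.0051/(218×0.762) = 3.07×10^-5 K/W
R_outer film = 1/(h_o·A) = 1/(14.2×0.762) = 0.09242 K/W
R_total = 0.09245 K/W
Q = ΔT / R_total = 161 / 0.09245

Q ≈ 1740 W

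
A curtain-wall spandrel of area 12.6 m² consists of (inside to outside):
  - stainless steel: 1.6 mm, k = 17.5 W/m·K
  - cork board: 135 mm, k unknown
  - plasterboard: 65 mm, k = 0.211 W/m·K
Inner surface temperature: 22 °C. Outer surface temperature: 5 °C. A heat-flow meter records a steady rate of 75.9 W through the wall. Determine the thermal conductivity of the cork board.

k ≈ 0.0537 W/(m·K)

Model the wall as resistances in series:
R_stainless steel = L/(kA) = 0.0016/(17.5×12.6) = 7.256×10^-6 K/W
R_plasterboard = L/(kA) = 0.065/(0.211×12.6) = 0.02445 K/W
Sum of known resistances R_other = 0.02446 K/W
Total R = ΔT/Q = 17/75.9 = 0.224 K/W
R_cork board = R_total − R_other = 0.1995 K/W
k = L/(R·A) = 0.135/(0.1995×12.6)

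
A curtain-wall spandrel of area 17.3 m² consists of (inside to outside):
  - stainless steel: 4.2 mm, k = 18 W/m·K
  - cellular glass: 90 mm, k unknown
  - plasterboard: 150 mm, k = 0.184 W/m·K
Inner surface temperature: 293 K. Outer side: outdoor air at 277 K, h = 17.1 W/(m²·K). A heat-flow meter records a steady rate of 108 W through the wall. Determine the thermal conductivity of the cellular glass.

Using the resistance-network approach (series):
R_stainless steel = L/(kA) = 0.0042/(18×17.3) = 1.349×10^-5 K/W
R_plasterboard = L/(kA) = 0.15/(0.184×17.3) = 0.04712 K/W
R_outer film = 1/(h_o·A) = 1/(17.1×17.3) = 0.00338 K/W
Sum of known resistances R_other = 0.05052 K/W
Total R = ΔT/Q = 16/108 = 0.1481 K/W
R_cellular glass = R_total − R_other = 0.09763 K/W
k = L/(R·A) = 0.09/(0.09763×17.3)

k ≈ 0.0533 W/(m·K)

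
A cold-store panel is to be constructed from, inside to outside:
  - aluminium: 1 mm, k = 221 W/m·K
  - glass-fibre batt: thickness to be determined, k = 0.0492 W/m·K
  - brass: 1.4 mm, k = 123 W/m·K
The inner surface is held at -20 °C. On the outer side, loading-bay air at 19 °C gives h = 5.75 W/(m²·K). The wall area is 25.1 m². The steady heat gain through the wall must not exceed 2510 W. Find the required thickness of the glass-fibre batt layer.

L ≈ 10.6 mm

Treating each layer as a thermal resistance in series:
R_aluminium = L/(kA) = 0.001/(221×25.1) = 1.803×10^-7 K/W
R_brass = L/(kA) = 0.0014/(123×25.1) = 4.535×10^-7 K/W
R_outer film = 1/(h_o·A) = 1/(5.75×25.1) = 0.006929 K/W
Sum of the known resistances R_other = 0.006929 K/W
Required total resistance R_tot = ΔT/Q_allow = 39/2510 = 0.01554 K/W
R_glass-fibre batt = R_tot − R_other = 0.008608 K/W
L = R·k·A = 0.008608×0.0492×25.1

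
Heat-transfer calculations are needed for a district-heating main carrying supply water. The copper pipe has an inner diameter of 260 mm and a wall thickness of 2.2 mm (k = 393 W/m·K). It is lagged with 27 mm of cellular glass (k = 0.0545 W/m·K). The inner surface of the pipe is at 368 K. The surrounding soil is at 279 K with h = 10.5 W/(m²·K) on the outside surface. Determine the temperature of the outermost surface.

Treating each annulus and film as a series resistance:
R_copper pipe wall = ln(132.2/130)/(2π×393×1) = 6.796×10^-6 K/W
R_cellular glass = ln(159.2/132.2)/(2π×0.0545×1) = 0.5427 K/W
R_outer film = 1/(h_o·2πr_oL) = 1/(10.5×2π×0.1592×1) = 0.09521 K/W
R_total = 0.6379 K/W
Q = ΔT/R_total = 89/0.6379
Q = 140 W/m
T_interface = T_inner − Q·ΣR(inner→interface) = 368 − 140×0.5427

T ≈ 292 K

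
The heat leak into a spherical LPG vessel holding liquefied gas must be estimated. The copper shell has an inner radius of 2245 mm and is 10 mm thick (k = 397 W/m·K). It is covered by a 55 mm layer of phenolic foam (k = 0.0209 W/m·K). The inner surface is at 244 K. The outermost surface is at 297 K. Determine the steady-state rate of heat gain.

Radial (spherical) resistances in series:
R_copper shell = (1/2.245 − 1/2.255)/(4π×397) = 3.959×10^-7 K/W
R_phenolic foam = (1/2.255 − 1/2.31)/(4π×0.0209) = 0.0402 K/W
R_total = 0.0402 K/W
Q = ΔT/R_total = 53/0.0402

Q ≈ 1320 W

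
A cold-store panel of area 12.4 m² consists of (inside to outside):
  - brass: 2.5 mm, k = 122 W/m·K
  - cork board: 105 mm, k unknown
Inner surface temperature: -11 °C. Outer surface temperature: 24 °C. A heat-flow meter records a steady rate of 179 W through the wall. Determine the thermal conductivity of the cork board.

Treating each layer as a thermal resistance in series:
R_brass = L/(kA) = 0.0025/(122×12.4) = 1.653×10^-6 K/W
Sum of known resistances R_other = 1.653×10^-6 K/W
Total R = ΔT/Q = 35/179 = 0.1955 K/W
R_cork board = R_total − R_other = 0.1955 K/W
k = L/(R·A) = 0.105/(0.1955×12.4)

k ≈ 0.0433 W/(m·K)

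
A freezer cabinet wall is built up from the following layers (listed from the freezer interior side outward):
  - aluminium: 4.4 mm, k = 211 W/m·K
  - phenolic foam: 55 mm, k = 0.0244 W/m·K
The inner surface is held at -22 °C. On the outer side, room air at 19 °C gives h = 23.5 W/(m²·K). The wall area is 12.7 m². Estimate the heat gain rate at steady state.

Thermal resistances in series:
R_aluminium = L/(kA) = 0.0044/(211×12.7) = 1.642×10^-6 K/W
R_phenolic foam = L/(kA) = 0.055/(0.0244×12.7) = 0.1775 K/W
R_outer film = 1/(h_o·A) = 1/(23.5×12.7) = 0.003351 K/W
R_total = 0.1808 K/W
Q = ΔT / R_total = 41 / 0.1808

Q ≈ 227 W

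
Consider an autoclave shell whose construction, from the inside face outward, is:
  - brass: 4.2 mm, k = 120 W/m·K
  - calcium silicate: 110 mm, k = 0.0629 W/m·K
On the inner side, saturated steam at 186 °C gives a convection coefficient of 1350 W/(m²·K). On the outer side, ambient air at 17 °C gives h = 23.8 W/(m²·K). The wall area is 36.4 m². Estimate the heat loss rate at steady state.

Treating each layer as a thermal resistance in series:
R_inner film = 1/(h_i·A) = 1/(1350×36.4) = 2.035×10^-5 K/W
R_brass = L/(kA) = 0.0042/(120×36.4) = 9.615×10^-7 K/W
R_calcium silicate = L/(kA) = 0.11/(0.0629×36.4) = 0.04804 K/W
R_outer film = 1/(h_o·A) = 1/(23.8×36.4) = 0.001154 K/W
R_total = 0.04922 K/W
Q = ΔT / R_total = 169 / 0.04922

Q ≈ 3430 W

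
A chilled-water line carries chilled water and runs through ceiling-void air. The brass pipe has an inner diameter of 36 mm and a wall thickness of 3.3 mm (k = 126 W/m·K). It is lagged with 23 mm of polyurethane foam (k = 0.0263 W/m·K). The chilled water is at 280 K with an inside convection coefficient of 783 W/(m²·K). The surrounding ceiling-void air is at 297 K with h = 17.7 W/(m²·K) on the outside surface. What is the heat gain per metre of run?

Cylindrical conduction, so R = ln(r₂/r₁)/(2πkL) per layer, in series:
R_inner film = 1/(h_i·2πr₁L) = 1/(783×2π×0.018×1) = 0.01129 K/W
R_brass pipe wall = ln(21.3/18)/(2π×126×1) = 2.126×10^-4 K/W
R_polyurethane foam = ln(44.3/21.3)/(2π×0.0263×1) = 4.431 K/W
R_outer film = 1/(h_o·2πr_oL) = 1/(17.7×2π×0.0443×1) = 0.203 K/W
R_total = 4.646 K/W
Q = ΔT/R_total = 17/4.646

q′ ≈ 3.66 W/m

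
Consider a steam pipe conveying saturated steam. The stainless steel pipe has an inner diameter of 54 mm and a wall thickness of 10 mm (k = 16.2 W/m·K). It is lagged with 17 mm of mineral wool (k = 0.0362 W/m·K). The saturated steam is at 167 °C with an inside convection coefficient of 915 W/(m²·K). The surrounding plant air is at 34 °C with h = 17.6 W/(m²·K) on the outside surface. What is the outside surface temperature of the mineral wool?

Cylindrical conduction, so R = ln(r₂/r₁)/(2πkL) per layer, in series:
R_inner film = 1/(h_i·2πr₁L) = 1/(915×2π×0.027×1) = 0.006442 K/W
R_stainless steel pipe wall = ln(37/27)/(2π×16.2×1) = 0.003095 K/W
R_mineral wool = ln(54/37)/(2π×0.0362×1) = 1.662 K/W
R_outer film = 1/(h_o·2πr_oL) = 1/(17.6×2π×0.054×1) = 0.1675 K/W
R_total = 1.839 K/W
Q = ΔT/R_total = 133/1.839
Q = 72.3 W/m
T_interface = T_inner − Q·ΣR(inner→interface) = 167 − 72.3×1.672

T ≈ 46.1 °C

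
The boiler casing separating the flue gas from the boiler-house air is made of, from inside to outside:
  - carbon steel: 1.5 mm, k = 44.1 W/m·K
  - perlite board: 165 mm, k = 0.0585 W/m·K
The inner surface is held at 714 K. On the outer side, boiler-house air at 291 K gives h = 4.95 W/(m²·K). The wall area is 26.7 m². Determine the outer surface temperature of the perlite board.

T ≈ 319 K

Model the wall as resistances in series:
R_carbon steel = L/(kA) = 0.0015/(44.1×26.7) = 1.274×10^-6 K/W
R_perlite board = L/(kA) = 0.165/(0.0585×26.7) = 0.1056 K/W
R_outer film = 1/(h_o·A) = 1/(4.95×26.7) = 0.007566 K/W
R_total = 0.1132 K/W;  Q = ΔT/R_total = 423/0.1132 = 3737 W
T_interface = T_inner − Q·ΣR(inner→interface) = 714 − 3740×0.1056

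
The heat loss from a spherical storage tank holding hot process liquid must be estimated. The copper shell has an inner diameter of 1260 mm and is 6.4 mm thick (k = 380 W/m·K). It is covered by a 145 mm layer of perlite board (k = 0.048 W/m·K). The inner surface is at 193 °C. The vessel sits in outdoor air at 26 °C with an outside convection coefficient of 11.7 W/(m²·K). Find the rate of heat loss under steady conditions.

Q ≈ 338 W

Radial (spherical) resistances in series:
R_copper shell = (1/0.63 − 1/0.6364)/(4π×380) = 3.343×10^-6 K/W
R_perlite board = (1/0.6364 − 1/0.7814)/(4π×0.048) = 0.4834 K/W
R_outer film = 1/(h·4πr_o²) = 1/(11.7×4π×0.7814²) = 0.01114 K/W
R_total = 0.4946 K/W
Q = ΔT/R_total = 167/0.4946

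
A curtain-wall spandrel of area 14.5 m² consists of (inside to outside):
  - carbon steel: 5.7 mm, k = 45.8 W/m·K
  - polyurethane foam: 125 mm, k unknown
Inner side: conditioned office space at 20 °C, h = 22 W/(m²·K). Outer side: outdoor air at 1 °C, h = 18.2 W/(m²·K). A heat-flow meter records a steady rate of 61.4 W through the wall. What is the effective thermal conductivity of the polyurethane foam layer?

k ≈ 0.0285 W/(m·K)

Thermal resistances in series:
R_inner film = 1/(h_i·A) = 1/(22×14.5) = 0.003135 K/W
R_carbon steel = L/(kA) = 0.0057/(45.8×14.5) = 8.583×10^-6 K/W
R_outer film = 1/(h_o·A) = 1/(18.2×14.5) = 0.003789 K/W
Sum of known resistances R_other = 0.006933 K/W
Total R = ΔT/Q = 19/61.4 = 0.3094 K/W
R_polyurethane foam = R_total − R_other = 0.3025 K/W
k = L/(R·A) = 0.125/(0.3025×14.5)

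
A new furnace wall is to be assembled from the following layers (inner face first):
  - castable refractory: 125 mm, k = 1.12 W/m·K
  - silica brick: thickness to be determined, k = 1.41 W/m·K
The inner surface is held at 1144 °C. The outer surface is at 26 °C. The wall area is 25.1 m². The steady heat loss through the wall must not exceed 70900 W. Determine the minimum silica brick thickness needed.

Thermal resistances in series:
R_castable refractory = L/(kA) = 0.125/(1.12×25.1) = 0.004446 K/W
Sum of the known resistances R_other = 0.004446 K/W
Required total resistance R_tot = ΔT/Q_allow = 1118/70900 = 0.01577 K/W
R_silica brick = R_tot − R_other = 0.01132 K/W
L = R·k·A = 0.01132×1.41×25.1

L ≈ 401 mm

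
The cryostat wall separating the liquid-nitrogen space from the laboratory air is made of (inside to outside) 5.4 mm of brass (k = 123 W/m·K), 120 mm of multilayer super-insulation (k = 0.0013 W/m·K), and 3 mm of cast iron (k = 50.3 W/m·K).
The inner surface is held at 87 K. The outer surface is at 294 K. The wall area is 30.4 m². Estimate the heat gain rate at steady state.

Q ≈ 68.2 W

Thermal resistances in series:
R_brass = L/(kA) = 0.0054/(123×30.4) = 1.444×10^-6 K/W
R_multilayer super-insulation = L/(kA) = 0.12/(0.0013×30.4) = 3.036 K/W
R_cast iron = L/(kA) = 0.003/(50.3×30.4) = 1.962×10^-6 K/W
R_total = 3.036 K/W
Q = ΔT / R_total = 207 / 3.036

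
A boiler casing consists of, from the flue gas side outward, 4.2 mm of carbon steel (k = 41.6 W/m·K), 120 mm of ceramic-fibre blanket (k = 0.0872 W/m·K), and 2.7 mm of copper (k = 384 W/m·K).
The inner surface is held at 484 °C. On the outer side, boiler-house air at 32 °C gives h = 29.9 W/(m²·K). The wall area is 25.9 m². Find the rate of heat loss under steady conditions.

Q ≈ 8300 W

Model the wall as resistances in series:
R_carbon steel = L/(kA) = 0.0042/(41.6×25.9) = 3.898×10^-6 K/W
R_ceramic-fibre blanket = L/(kA) = 0.12/(0.0872×25.9) = 0.05313 K/W
R_copper = L/(kA) = 0.0027/(384×25.9) = 2.715×10^-7 K/W
R_outer film = 1/(h_o·A) = 1/(29.9×25.9) = 0.001291 K/W
R_total = 0.05443 K/W
Q = ΔT / R_total = 452 / 0.05443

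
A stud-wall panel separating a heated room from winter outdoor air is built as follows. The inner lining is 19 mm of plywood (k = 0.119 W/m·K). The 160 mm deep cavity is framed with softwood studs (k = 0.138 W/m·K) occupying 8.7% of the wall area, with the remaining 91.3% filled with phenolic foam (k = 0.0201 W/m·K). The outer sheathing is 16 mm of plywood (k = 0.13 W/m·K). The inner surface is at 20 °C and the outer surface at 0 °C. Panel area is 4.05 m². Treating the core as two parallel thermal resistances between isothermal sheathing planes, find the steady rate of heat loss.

Sheathing layers in series; stud and cavity paths in parallel between them.
R_inner = 0.019/(0.119×4.05) = 0.03942 K/W
R_stud  = 0.16/(0.138×0.087×4.05) = 3.291 K/W
R_cav   = 0.16/(0.0201×0.913×4.05) = 2.153 K/W
1/R_core = 1/R_stud + 1/R_cav → R_core = 1.301 K/W
R_outer = 0.016/(0.13×4.05) = 0.03039 K/W
R_total = 1.371 K/W
Q = ΔT/R_total = 20/1.371

Q ≈ 14.6 W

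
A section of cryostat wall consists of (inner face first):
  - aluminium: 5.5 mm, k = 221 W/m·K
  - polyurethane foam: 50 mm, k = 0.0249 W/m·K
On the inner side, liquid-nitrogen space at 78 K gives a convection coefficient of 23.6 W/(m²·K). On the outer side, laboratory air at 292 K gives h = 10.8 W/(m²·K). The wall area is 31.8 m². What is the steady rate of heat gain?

Q ≈ 3180 W

Using the resistance-network approach (series):
R_inner film = 1/(h_i·A) = 1/(23.6×31.8) = 0.001332 K/W
R_aluminium = L/(kA) = 0.0055/(221×31.8) = 7.826×10^-7 K/W
R_polyurethane foam = L/(kA) = 0.05/(0.0249×31.8) = 0.06315 K/W
R_outer film = 1/(h_o·A) = 1/(10.8×31.8) = 0.002912 K/W
R_total = 0.06739 K/W
Q = ΔT / R_total = 214 / 0.06739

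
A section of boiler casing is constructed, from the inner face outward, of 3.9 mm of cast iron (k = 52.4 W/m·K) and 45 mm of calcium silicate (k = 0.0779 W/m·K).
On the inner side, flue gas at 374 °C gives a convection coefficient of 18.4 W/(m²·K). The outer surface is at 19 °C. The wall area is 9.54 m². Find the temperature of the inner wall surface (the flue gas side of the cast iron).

T ≈ 343 °C

Treating each layer as a thermal resistance in series:
R_inner film = 1/(h_i·A) = 1/(18.4×9.54) = 0.005697 K/W
R_cast iron = L/(kA) = 0.0039/(52.4×9.54) = 7.802×10^-6 K/W
R_calcium silicate = L/(kA) = 0.045/(0.0779×9.54) = 0.06055 K/W
R_total = 0.06626 K/W;  Q = ΔT/R_total = 355/0.06626 = 5358 W
T_interface = T_inner − Q·ΣR(inner→interface) = 374 − 5360×0.005697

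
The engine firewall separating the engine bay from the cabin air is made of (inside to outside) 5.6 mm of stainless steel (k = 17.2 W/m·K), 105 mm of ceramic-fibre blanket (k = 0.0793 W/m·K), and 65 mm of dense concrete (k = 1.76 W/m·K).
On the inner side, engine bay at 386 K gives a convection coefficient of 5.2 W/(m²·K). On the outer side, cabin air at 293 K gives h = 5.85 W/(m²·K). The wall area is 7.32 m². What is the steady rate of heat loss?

Thermal resistances in series:
R_inner film = 1/(h_i·A) = 1/(5.2×7.32) = 0.02627 K/W
R_stainless steel = L/(kA) = 0.0056/(17.2×7.32) = 4.448×10^-5 K/W
R_ceramic-fibre blanket = L/(kA) = 0.105/(0.0793×7.32) = 0.1809 K/W
R_dense concrete = L/(kA) = 0.065/(1.76×7.32) = 0.005045 K/W
R_outer film = 1/(h_o·A) = 1/(5.85×7.32) = 0.02335 K/W
R_total = 0.2356 K/W
Q = ΔT / R_total = 93 / 0.2356

Q ≈ 395 W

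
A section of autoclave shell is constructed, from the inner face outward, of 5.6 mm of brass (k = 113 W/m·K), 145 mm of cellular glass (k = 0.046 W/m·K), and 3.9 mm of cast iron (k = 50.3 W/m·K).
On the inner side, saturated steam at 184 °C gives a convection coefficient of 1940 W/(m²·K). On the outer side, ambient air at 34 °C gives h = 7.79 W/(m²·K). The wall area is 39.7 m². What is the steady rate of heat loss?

Q ≈ 1810 W

Treating each layer as a thermal resistance in series:
R_inner film = 1/(h_i·A) = 1/(1940×39.7) = 1.298×10^-5 K/W
R_brass = L/(kA) = 0.0056/(113×39.7) = 1.248×10^-6 K/W
R_cellular glass = L/(kA) = 0.145/(0.046×39.7) = 0.0794 K/W
R_cast iron = L/(kA) = 0.0039/(50.3×39.7) = 1.953×10^-6 K/W
R_outer film = 1/(h_o·A) = 1/(7.79×39.7) = 0.003233 K/W
R_total = 0.08265 K/W
Q = ΔT / R_total = 150 / 0.08265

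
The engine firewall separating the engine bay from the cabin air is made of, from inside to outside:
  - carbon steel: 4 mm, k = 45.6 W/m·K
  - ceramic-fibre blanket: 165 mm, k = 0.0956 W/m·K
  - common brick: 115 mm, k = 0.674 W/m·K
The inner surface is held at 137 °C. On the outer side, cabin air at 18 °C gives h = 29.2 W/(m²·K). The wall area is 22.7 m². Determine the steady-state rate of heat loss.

Q ≈ 1400 W

Using the resistance-network approach (series):
R_carbon steel = L/(kA) = 0.004/(45.6×22.7) = 3.864×10^-6 K/W
R_ceramic-fibre blanket = L/(kA) = 0.165/(0.0956×22.7) = 0.07603 K/W
R_common brick = L/(kA) = 0.115/(0.674×22.7) = 0.007516 K/W
R_outer film = 1/(h_o·A) = 1/(29.2×22.7) = 0.001509 K/W
R_total = 0.08506 K/W
Q = ΔT / R_total = 119 / 0.08506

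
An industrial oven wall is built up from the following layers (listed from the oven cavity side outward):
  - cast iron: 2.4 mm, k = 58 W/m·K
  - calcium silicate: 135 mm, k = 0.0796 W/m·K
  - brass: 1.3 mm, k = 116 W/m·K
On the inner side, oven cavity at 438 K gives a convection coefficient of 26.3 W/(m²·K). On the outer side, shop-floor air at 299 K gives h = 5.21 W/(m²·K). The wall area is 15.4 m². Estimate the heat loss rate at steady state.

Q ≈ 1110 W

Using the resistance-network approach (series):
R_inner film = 1/(h_i·A) = 1/(26.3×15.4) = 0.002469 K/W
R_cast iron = L/(kA) = 0.0024/(58×15.4) = 2.687×10^-6 K/W
R_calcium silicate = L/(kA) = 0.135/(0.0796×15.4) = 0.1101 K/W
R_brass = L/(kA) = 0.0013/(116×15.4) = 7.277×10^-7 K/W
R_outer film = 1/(h_o·A) = 1/(5.21×15.4) = 0.01246 K/W
R_total = 0.1251 K/W
Q = ΔT / R_total = 139 / 0.1251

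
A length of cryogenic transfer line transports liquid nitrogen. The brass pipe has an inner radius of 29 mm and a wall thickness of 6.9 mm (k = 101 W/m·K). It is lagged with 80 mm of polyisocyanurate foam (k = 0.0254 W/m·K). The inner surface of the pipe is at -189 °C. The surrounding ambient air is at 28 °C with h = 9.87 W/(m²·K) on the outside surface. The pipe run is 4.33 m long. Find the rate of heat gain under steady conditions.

Q ≈ 126 W

Per-layer cylindrical resistances, series-summed:
R_brass pipe wall = ln(35.9/29)/(2π×101×4.33) = 7.768×10^-5 K/W
R_polyisocyanurate foam = ln(115.9/35.9)/(2π×0.0254×4.33) = 1.696 K/W
R_outer film = 1/(h_o·2πr_oL) = 1/(9.87×2π×0.1159×4.33) = 0.03213 K/W
R_total = 1.728 K/W
Q = ΔT/R_total = 217/1.728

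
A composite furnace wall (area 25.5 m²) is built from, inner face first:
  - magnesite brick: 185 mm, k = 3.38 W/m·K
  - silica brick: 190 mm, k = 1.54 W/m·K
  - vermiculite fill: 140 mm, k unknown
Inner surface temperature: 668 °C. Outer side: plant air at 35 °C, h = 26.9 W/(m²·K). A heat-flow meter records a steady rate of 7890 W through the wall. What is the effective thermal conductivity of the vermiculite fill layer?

k ≈ 0.0765 W/(m·K)

Model the wall as resistances in series:
R_magnesite brick = L/(kA) = 0.185/(3.38×25.5) = 0.002146 K/W
R_silica brick = L/(kA) = 0.19/(1.54×25.5) = 0.004838 K/W
R_outer film = 1/(h_o·A) = 1/(26.9×25.5) = 0.001458 K/W
Sum of known resistances R_other = 0.008443 K/W
Total R = ΔT/Q = 633/7890 = 0.08023 K/W
R_vermiculite fill = R_total − R_other = 0.07179 K/W
k = L/(R·A) = 0.14/(0.07179×25.5)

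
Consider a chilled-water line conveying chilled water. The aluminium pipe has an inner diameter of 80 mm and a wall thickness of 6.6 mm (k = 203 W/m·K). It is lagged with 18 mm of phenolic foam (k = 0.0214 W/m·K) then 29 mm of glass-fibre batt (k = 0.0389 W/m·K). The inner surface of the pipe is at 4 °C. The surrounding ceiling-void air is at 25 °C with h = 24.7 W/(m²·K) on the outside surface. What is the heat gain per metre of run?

q′ ≈ 5.23 W/m

For a radial system each layer contributes R = ln(r_out/r_in)/(2πkL); films add R = 1/(hA).
R_aluminium pipe wall = ln(46.6/40)/(2π×203×1) = 1.197×10^-4 K/W
R_phenolic foam = ln(64.6/46.6)/(2π×0.0214×1) = 2.429 K/W
R_glass-fibre batt = ln(93.6/64.6)/(2π×0.0389×1) = 1.517 K/W
R_outer film = 1/(h_o·2πr_oL) = 1/(24.7×2π×0.0936×1) = 0.06884 K/W
R_total = 4.015 K/W
Q = ΔT/R_total = 21/4.015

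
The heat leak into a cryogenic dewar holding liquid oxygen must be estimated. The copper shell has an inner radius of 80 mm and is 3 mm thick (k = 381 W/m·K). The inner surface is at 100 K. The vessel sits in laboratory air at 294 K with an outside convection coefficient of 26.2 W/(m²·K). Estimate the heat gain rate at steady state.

For a spherical shell R = (1/r₁ − 1/r₂)/(4πk); film R = 1/(h·4πr²). In series:
R_copper shell = (1/0.08 − 1/0.083)/(4π×381) = 9.437×10^-5 K/W
R_outer film = 1/(h·4πr_o²) = 1/(26.2×4π×0.083²) = 0.4409 K/W
R_total = 0.441 K/W
Q = ΔT/R_total = 194/0.441

Q ≈ 440 W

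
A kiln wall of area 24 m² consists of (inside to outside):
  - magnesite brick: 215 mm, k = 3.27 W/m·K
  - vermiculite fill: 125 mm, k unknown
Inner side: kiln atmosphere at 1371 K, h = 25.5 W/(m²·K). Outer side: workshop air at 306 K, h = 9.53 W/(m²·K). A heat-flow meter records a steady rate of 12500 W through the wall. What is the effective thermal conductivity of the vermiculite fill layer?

Model the wall as resistances in series:
R_inner film = 1/(h_i·A) = 1/(25.5×24) = 0.001634 K/W
R_magnesite brick = L/(kA) = 0.215/(3.27×24) = 0.00274 K/W
R_outer film = 1/(h_o·A) = 1/(9.53×24) = 0.004372 K/W
Sum of known resistances R_other = 0.008746 K/W
Total R = ΔT/Q = 1065/12500 = 0.0852 K/W
R_vermiculite fill = R_total − R_other = 0.07645 K/W
k = L/(R·A) = 0.125/(0.07645×24)

k ≈ 0.0681 W/(m·K)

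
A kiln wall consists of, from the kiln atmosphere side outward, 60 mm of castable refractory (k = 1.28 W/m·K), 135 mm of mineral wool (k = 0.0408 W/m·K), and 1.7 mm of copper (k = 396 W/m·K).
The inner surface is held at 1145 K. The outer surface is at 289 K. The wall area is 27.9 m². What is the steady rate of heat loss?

Q ≈ 7120 W

Using the resistance-network approach (series):
R_castable refractory = L/(kA) = 0.06/(1.28×27.9) = 0.00168 K/W
R_mineral wool = L/(kA) = 0.135/(0.0408×27.9) = 0.1186 K/W
R_copper = L/(kA) = 0.0017/(396×27.9) = 1.539×10^-7 K/W
R_total = 0.1203 K/W
Q = ΔT / R_total = 856 / 0.1203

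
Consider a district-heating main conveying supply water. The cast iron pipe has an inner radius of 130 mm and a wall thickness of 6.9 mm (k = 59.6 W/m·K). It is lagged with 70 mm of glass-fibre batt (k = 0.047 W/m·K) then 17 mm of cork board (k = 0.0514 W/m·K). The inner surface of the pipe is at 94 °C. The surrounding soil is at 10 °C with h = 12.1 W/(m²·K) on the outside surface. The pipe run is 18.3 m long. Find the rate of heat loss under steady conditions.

For a radial system each layer contributes R = ln(r_out/r_in)/(2πkL); films add R = 1/(hA).
R_cast iron pipe wall = ln(136.9/130)/(2π×59.6×18.3) = 7.547×10^-6 K/W
R_glass-fibre batt = ln(206.9/136.9)/(2π×0.047×18.3) = 0.07642 K/W
R_cork board = ln(223.9/206.9)/(2π×0.0514×18.3) = 0.01336 K/W
R_outer film = 1/(h_o·2πr_oL) = 1/(12.1×2π×0.2239×18.3) = 0.00321 K/W
R_total = 0.093 K/W
Q = ΔT/R_total = 84/0.093

Q ≈ 903 W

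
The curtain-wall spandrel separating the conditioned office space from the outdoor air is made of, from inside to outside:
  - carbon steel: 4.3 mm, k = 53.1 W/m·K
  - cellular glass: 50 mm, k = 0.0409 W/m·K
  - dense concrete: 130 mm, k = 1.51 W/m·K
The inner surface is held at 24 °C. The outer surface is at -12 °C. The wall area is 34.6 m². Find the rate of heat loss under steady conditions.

Q ≈ 952 W

Treating each layer as a thermal resistance in series:
R_carbon steel = L/(kA) = 0.0043/(53.1×34.6) = 2.34×10^-6 K/W
R_cellular glass = L/(kA) = 0.05/(0.0409×34.6) = 0.03533 K/W
R_dense concrete = L/(kA) = 0.13/(1.51×34.6) = 0.002488 K/W
R_total = 0.03782 K/W
Q = ΔT / R_total = 36 / 0.03782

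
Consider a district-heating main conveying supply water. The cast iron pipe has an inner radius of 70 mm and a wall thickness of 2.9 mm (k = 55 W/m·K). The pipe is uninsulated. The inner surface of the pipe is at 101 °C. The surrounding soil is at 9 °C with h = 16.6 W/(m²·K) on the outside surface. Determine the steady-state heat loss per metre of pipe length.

For a radial system each layer contributes R = ln(r_out/r_in)/(2πkL); films add R = 1/(hA).
R_cast iron pipe wall = ln(72.9/70)/(2π×55×1) = 1.175×10^-4 K/W
R_outer film = 1/(h_o·2πr_oL) = 1/(16.6×2π×0.0729×1) = 0.1315 K/W
R_total = 0.1316 K/W
Q = ΔT/R_total = 92/0.1316

q′ ≈ 699 W/m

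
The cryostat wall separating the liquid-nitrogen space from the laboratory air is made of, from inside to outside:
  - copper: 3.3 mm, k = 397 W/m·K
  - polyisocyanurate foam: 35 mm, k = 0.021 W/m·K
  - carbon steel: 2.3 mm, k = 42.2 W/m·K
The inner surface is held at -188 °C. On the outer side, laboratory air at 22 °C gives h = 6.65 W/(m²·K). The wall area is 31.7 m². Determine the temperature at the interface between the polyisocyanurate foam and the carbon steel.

T ≈ 4.61 °C

Thermal resistances in series:
R_copper = L/(kA) = 0.0033/(397×31.7) = 2.622×10^-7 K/W
R_polyisocyanurate foam = L/(kA) = 0.035/(0.021×31.7) = 0.05258 K/W
R_carbon steel = L/(kA) = 0.0023/(42.2×31.7) = 1.719×10^-6 K/W
R_outer film = 1/(h_o·A) = 1/(6.65×31.7) = 0.004744 K/W
R_total = 0.05732 K/W;  Q = ΔT/R_total = 210/0.05732 = 3664 W
T_interface = T_inner + Q·ΣR(inner→interface) = -188 + 3660×0.05258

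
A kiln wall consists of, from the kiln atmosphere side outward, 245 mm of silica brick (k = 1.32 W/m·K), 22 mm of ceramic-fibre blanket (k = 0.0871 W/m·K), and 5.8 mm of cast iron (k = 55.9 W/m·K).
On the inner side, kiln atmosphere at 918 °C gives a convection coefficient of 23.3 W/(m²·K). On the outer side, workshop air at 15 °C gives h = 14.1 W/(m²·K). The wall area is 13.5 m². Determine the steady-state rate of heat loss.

Model the wall as resistances in series:
R_inner film = 1/(h_i·A) = 1/(23.3×13.5) = 0.003179 K/W
R_silica brick = L/(kA) = 0.245/(1.32×13.5) = 0.01375 K/W
R_ceramic-fibre blanket = L/(kA) = 0.022/(0.0871×13.5) = 0.01871 K/W
R_cast iron = L/(kA) = 0.0058/(55.9×13.5) = 7.686×10^-6 K/W
R_outer film = 1/(h_o·A) = 1/(14.1×13.5) = 0.005253 K/W
R_total = 0.0409 K/W
Q = ΔT / R_total = 903 / 0.0409

Q ≈ 22100 W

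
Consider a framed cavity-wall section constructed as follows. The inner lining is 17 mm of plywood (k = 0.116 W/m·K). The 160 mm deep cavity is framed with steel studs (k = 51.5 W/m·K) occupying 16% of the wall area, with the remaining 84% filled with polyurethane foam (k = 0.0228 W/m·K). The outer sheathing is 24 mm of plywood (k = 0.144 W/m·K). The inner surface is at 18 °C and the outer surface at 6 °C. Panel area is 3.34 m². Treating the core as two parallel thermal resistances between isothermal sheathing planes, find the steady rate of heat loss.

Sheathing layers in series; stud and cavity paths in parallel between them.
R_inner = 0.017/(0.116×3.34) = 0.04388 K/W
R_stud  = 0.16/(51.5×0.16×3.34) = 0.005814 K/W
R_cav   = 0.16/(0.0228×0.84×3.34) = 2.501 K/W
1/R_core = 1/R_stud + 1/R_cav → R_core = 0.0058 K/W
R_outer = 0.024/(0.144×3.34) = 0.0499 K/W
R_total = 0.09958 K/W
Q = ΔT/R_total = 12/0.09958

Q ≈ 121 W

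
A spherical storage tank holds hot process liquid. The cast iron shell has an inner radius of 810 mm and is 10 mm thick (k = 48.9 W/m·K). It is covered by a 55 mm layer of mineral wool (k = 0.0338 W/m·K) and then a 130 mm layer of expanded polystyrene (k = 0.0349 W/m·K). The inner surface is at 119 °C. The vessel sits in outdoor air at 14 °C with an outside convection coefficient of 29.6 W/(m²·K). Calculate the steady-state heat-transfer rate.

Q ≈ 202 W

Radial (spherical) resistances in series:
R_cast iron shell = (1/0.81 − 1/0.82)/(4π×48.9) = 2.45×10^-5 K/W
R_mineral wool = (1/0.82 − 1/0.875)/(4π×0.0338) = 0.1805 K/W
R_expanded polystyrene = (1/0.875 − 1/1.005)/(4π×0.0349) = 0.3371 K/W
R_outer film = 1/(h·4πr_o²) = 1/(29.6×4π×1.005²) = 0.002662 K/W
R_total = 0.5202 K/W
Q = ΔT/R_total = 105/0.5202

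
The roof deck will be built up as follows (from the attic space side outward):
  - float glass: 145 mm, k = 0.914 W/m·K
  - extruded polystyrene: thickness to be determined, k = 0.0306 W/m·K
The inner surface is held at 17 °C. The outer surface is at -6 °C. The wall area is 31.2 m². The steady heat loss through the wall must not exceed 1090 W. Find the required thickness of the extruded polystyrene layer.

Treating each layer as a thermal resistance in series:
R_float glass = L/(kA) = 0.145/(0.914×31.2) = 0.005085 K/W
Sum of the known resistances R_other = 0.005085 K/W
Required total resistance R_tot = ΔT/Q_allow = 23/1090 = 0.0211 K/W
R_extruded polystyrene = R_tot − R_other = 0.01602 K/W
L = R·k·A = 0.01602×0.0306×31.2

L ≈ 15.3 mm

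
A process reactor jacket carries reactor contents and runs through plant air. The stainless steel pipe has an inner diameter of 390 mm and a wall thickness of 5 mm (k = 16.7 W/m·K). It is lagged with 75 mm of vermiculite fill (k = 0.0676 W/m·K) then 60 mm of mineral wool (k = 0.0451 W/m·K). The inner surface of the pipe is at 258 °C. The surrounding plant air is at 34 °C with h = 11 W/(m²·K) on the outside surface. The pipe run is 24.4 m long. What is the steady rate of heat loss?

Treating each annulus and film as a series resistance:
R_stainless steel pipe wall = ln(200/195)/(2π×16.7×24.4) = 9.889×10^-6 K/W
R_vermiculite fill = ln(275/200)/(2π×0.0676×24.4) = 0.03073 K/W
R_mineral wool = ln(335/275)/(2π×0.0451×24.4) = 0.02854 K/W
R_outer film = 1/(h_o·2πr_oL) = 1/(11×2π×0.335×24.4) = 0.00177 K/W
R_total = 0.06105 K/W
Q = ΔT/R_total = 224/0.06105

Q ≈ 3670 W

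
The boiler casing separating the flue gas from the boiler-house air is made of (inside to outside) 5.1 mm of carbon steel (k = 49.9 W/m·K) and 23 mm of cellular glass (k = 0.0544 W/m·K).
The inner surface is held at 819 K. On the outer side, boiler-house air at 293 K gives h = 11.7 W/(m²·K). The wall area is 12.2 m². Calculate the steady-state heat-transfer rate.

Series thermal resistances:
R_carbon steel = L/(kA) = 0.0051/(49.9×12.2) = 8.377×10^-6 K/W
R_cellular glass = L/(kA) = 0.023/(0.0544×12.2) = 0.03466 K/W
R_outer film = 1/(h_o·A) = 1/(11.7×12.2) = 0.007006 K/W
R_total = 0.04167 K/W
Q = ΔT / R_total = 526 / 0.04167

Q ≈ 12600 W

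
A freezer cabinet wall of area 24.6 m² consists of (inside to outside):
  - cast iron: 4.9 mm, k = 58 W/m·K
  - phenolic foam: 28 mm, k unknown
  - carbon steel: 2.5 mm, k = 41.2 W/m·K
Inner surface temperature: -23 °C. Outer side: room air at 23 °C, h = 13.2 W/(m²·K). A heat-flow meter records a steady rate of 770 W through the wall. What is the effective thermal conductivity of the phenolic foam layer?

Series thermal resistances:
R_cast iron = L/(kA) = 0.0049/(58×24.6) = 3.434×10^-6 K/W
R_carbon steel = L/(kA) = 0.0025/(41.2×24.6) = 2.467×10^-6 K/W
R_outer film = 1/(h_o·A) = 1/(13.2×24.6) = 0.00308 K/W
Sum of known resistances R_other = 0.003085 K/W
Total R = ΔT/Q = 46/770 = 0.05974 K/W
R_phenolic foam = R_total − R_other = 0.05665 K/W
k = L/(R·A) = 0.028/(0.05665×24.6)

k ≈ 0.0201 W/(m·K)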